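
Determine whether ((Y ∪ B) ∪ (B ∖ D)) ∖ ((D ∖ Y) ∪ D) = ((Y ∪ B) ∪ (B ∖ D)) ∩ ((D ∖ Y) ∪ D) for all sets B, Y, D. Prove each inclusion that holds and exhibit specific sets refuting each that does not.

Forward inclusion. This inclusion fails. Take B = {1}, Y = ∅, D = ∅; then 1 ∈ ((Y ∪ B) ∪ (B ∖ D)) ∖ ((D ∖ Y) ∪ D) but 1 ∉ ((Y ∪ B) ∪ (B ∖ D)) ∩ ((D ∖ Y) ∪ D).

Reverse inclusion. This inclusion fails. Take B = {1}, Y = ∅, D = {1}; then 1 ∈ ((Y ∪ B) ∪ (B ∖ D)) ∩ ((D ∖ Y) ∪ D) but 1 ∉ ((Y ∪ B) ∪ (B ∖ D)) ∖ ((D ∖ Y) ∪ D).

Both inclusions fail.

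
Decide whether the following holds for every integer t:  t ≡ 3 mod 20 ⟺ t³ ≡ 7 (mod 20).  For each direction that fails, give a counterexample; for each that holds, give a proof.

Both implications hold.

[⇒] Suppose t ≡ 3 mod 20. Write t = 20j + 3. Then (20j + 3)³ = 8000j³ + 3600j² + 540j + 27 = 20(400j³ + 180j² + 27j + 1) + 7, so t³ ≡ 7 (mod 20).

[⇐] Conversely, suppose t³ ≡ 7 (mod 20). The only residue r in {0, …, 19} with r³ ≡ 7 (mod 20) is r = 3, so t ≡ 3 (mod 20).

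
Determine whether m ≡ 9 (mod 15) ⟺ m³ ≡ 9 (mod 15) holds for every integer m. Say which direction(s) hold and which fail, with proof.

(→) Suppose m ≡ 9 (mod 15). Write m = 15j + 9. Then (15j + 9)³ = 3375j³ + 6075j² + 3645j + 729 = 15(225j³ + 405j² + 243j + 48) + 9, so m³ ≡ 9 (mod 15).

(←) Conversely, suppose m³ ≡ 9 (mod 15). The only residue r in {0, …, 14} with r³ ≡ 9 (mod 15) is r = 9, so m ≡ 9 (mod 15).

Both directions hold; the statement is true.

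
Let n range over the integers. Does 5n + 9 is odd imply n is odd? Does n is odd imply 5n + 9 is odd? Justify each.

Both directions fail.

Forward direction. This fails: n = 6 gives 5n + 9 = 39, which is odd, but 6 is even, not odd.

Converse. This also fails: n = 5 is odd, but 5n + 9 = 34 is even, not odd.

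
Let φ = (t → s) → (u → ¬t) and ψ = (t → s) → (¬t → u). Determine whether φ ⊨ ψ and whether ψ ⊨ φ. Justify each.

Neither implication holds.

(⟹) This fails. Under s = F, t = F, u = F, the left side is true but the right side is false.

(⟸) This fails. Under s = T, t = T, u = T, the left side is false but the right side is true.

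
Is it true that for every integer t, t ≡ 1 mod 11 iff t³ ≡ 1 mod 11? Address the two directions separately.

(⟹) Suppose t ≡ 1 mod 11. Write t = 11j + 1. Then (11j + 1)³ = 1331j³ + 363j² + 33j + 1 = 11(121j³ + 33j² + 3j) + 1, so t³ ≡ 1 (mod 11).

(⟸) For the converse, argue contrapositively. If t ≢ 1 (mod 11), then t is congruent to one of 0, 2, 3, 4, 5, 6, 7, 8, 9, 10 modulo 11, and these give t³ ≡ 0, 8, 5, 9, 4, 7, 2, 6, 3, 10 respectively — never 1.

Equivalent; both directions hold.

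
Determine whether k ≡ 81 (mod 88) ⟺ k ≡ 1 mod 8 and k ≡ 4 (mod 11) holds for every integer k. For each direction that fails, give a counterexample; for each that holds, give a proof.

(→) Suppose k ≡ 81 (mod 88); write k = 88j + 81. Since 8 ∣ 88, reducing mod 8 gives k ≡ 81 ≡ 1 (mod 8); since 11 ∣ 88, reducing mod 11 gives k ≡ 81 ≡ 4 (mod 11).

(←) Conversely, if k ≡ 1 (mod 8) and k ≡ 4 (mod 11), then by the Chinese remainder theorem k ≡ 81 (mod 88). This is exactly k ≡ 81 (mod 88).

Both directions hold; the statement is true.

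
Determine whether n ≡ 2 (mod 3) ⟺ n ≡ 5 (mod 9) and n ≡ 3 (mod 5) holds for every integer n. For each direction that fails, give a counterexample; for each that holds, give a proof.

Only the converse holds.

(←) If n ≡ 5 (mod 9) and n ≡ 3 (mod 5), then by the Chinese remainder theorem n ≡ 23 (mod 45). Since 23 ≡ 2 (mod 3) and 3 ∣ 45, we get n ≡ 2 (mod 3).

(→) This fails: n = 32 gives 32 ≡ 2 (mod 3) but 32 ≡ 2 (mod 5), so the conjunction on the right does not hold.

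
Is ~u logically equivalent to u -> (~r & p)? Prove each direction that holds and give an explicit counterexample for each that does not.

[⇒] Assume the antecedent. If u is true, the antecedent cannot hold. If u is false, u -> (~r & p) reduces to true regardless of the other variables. Either way u -> (~r & p) holds.

[⇐] This fails. Under u = T, p = T, r = F, the left side is false but the right side is true.

Not equivalent: only (⇒) holds.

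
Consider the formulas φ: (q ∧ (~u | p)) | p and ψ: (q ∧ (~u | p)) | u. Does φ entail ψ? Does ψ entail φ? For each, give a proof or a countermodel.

Neither implication holds.

(→) This fails. Under q = F, u = F, p = T, the left side is true but the right side is false.

(←) This fails. Under q = F, u = T, p = F, the left side is false but the right side is true.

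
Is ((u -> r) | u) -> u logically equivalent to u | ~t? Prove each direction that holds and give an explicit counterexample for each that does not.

(→) Assume the antecedent. If u is true, u | ~t reduces to true regardless of the other variables. If u is false, the antecedent cannot hold. Either way u | ~t holds.

(←) This fails. Under u = F, r = F, t = F, the left side is false but the right side is true.

Not equivalent: only (⇒) holds.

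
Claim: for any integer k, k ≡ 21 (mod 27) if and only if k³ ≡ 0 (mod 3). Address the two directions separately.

(⟹) Suppose k ≡ 21 (mod 27). Then k³ ≡ 21³ = 9261 (mod 27), and since 3 ∣ 27, also k³ ≡ 0 (mod 3).

(⟸) This fails: take k = 0. Then 0³ = 0 ≡ 0 (mod 3), yet 0 ≡ 0 (mod 27), not 21.

Only the forward direction holds.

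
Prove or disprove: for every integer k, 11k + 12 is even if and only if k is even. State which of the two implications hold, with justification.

Forward direction. Suppose 11k + 12 is even. Since 11 is odd, 11k and k have the same parity, so 11k + 12 ≡ k + 12 (mod 2). As 12 is even, 11k + 12 is even exactly when k is even. Thus k is even.

Converse. Suppose k is even; write k = 2j. Then 11k + 12 = 11·(2j) + 12 = 2·11j + 12, which is even.

Both directions hold.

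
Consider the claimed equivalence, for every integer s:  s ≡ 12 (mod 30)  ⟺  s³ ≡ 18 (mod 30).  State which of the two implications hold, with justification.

(⇒) Suppose s ≡ 12 (mod 30). Write s = 30j + 12. Then (30j + 12)³ = 27000j³ + 32400j² + 12960j + 1728 = 30(900j³ + 1080j² + 432j + 57) + 18, so s³ ≡ 18 (mod 30).

(⇐) Conversely, suppose s³ ≡ 18 (mod 30). The only residue r in {0, …, 29} with r³ ≡ 18 (mod 30) is r = 12, so s ≡ 12 (mod 30).

The biconditional holds.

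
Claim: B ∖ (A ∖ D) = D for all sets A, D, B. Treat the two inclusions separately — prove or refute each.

(⟹) This inclusion fails. Take A = ∅, D = ∅, B = {1}; then 1 ∈ B ∖ (A ∖ D) but 1 ∉ D.

(⟸) This inclusion fails. Take A = ∅, D = {1}, B = ∅; then 1 ∈ D but 1 ∉ B ∖ (A ∖ D).

Both inclusions fail.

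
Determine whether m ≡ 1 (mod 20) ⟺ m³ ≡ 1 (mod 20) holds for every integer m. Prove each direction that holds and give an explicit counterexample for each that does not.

Both directions hold.

(→) Suppose m ≡ 1 (mod 20). Write m = 20j + 1. Then (20j + 1)³ = 8000j³ + 1200j² + 60j + 1 = 20(400j³ + 60j² + 3j) + 1, so m³ ≡ 1 (mod 20).

(←) Conversely, suppose m³ ≡ 1 (mod 20). The only residue r in {0, …, 19} with r³ ≡ 1 (mod 20) is r = 1, so m ≡ 1 (mod 20).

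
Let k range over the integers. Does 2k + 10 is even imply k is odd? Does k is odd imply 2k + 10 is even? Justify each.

(→) This fails: take k = 0. Then 2k + 10 = 10, which is even, yet k = 0 is even, not odd.

(←) Suppose k is odd. Since 2 is even, 2k is even for every k, so 2k + 10 has the same parity as 10, which is even. Hence 2k + 10 is even.

The forward direction fails; the converse holds.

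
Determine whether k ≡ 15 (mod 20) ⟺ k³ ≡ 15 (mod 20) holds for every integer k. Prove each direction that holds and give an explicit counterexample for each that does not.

Both directions hold.

(←) Suppose k³ ≡ 15 (mod 20). The only residue r in {0, …, 19} with r³ ≡ 15 (mod 20) is r = 15, so k ≡ 15 (mod 20).

(→) Suppose k ≡ 15 (mod 20). Write k = 20j + 15. Then (20j + 15)³ = 8000j³ + 18000j² + 13500j + 3375 = 20(400j³ + 900j² + 675j + 168) + 15, so k³ ≡ 15 (mod 20).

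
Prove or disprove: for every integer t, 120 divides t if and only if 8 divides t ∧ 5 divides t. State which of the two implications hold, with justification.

(⟸) This fails: take t = 40. Both 8 ∣ 40 and 5 ∣ 40, yet 40 is not a multiple of 120 (since 40 = 0·120 + 40), so 120 ∤ 40.

(⟹) If 120 ∣ t, write t = 120q. Since 120 = 15·8, t = 8·(15q), so 8 ∣ t; and since 120 = 24·5, t = 5·(24q), so 5 ∣ t.

Only the forward implication holds.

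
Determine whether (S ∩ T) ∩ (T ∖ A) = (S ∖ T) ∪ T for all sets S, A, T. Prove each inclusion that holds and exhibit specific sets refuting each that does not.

(⊆) holds; (⊇) fails.

Reverse inclusion. This inclusion fails. Take S = {1}, A = ∅, T = ∅; then 1 ∈ (S ∖ T) ∪ T but 1 ∉ (S ∩ T) ∩ (T ∖ A).

Forward inclusion. Let x ∈ (S ∩ T) ∩ (T ∖ A). Then x ∈ S ∩ T and x ∉ A, from which x ∈ (S ∖ T) ∪ T.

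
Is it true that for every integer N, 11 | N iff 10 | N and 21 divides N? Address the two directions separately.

(⇒) fails and (⇐) fails.

(⇒) This fails: take N = 11. Certainly 11 ∣ 11, but 10 ∤ 11.

(⇐) This fails: take N = 210. Both 10 ∣ 210 and 21 ∣ 210, yet 210 is not a multiple of 11 (since 210 = 19·11 + 1), so 11 ∤ 210.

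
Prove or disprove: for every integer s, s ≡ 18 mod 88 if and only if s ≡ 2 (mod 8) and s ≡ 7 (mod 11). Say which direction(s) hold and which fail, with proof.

(⇒) Suppose s ≡ 18 (mod 88); write s = 88j + 18. Since 8 ∣ 88, reducing mod 8 gives s ≡ 18 ≡ 2 (mod 8); since 11 ∣ 88, reducing mod 11 gives s ≡ 18 ≡ 7 (mod 11).

(⇐) Conversely, if s ≡ 2 (mod 8) and s ≡ 7 (mod 11), then by the Chinese remainder theorem s ≡ 18 (mod 88). This is exactly s ≡ 18 (mod 88).

Both implications hold.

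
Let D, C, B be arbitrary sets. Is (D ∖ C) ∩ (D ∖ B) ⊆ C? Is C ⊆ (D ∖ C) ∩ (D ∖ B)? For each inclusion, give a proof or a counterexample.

Forward inclusion. This inclusion fails. Take D = {1}, C = ∅, B = ∅; then 1 ∈ (D ∖ C) ∩ (D ∖ B) but 1 ∉ C.

Reverse inclusion. This inclusion fails. Take D = ∅, C = {1}, B = ∅; then 1 ∈ C but 1 ∉ (D ∖ C) ∩ (D ∖ B).

(⊆) fails and (⊇) fails.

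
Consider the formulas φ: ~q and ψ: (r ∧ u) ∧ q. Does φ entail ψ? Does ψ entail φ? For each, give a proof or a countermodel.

Forward direction. This fails. Under u = F, r = F, q = F, the left side is true but the right side is false.

Converse. This fails. Under u = T, r = T, q = T, the left side is false but the right side is true.

Neither direction holds.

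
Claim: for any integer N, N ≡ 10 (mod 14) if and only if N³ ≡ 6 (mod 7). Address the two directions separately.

Only the forward implication holds.

(⟹) Suppose N ≡ 10 (mod 14). Then N³ ≡ 10³ = 1000 (mod 14), and since 7 ∣ 14, also N³ ≡ 6 (mod 7).

(⟸) This fails: take N = 3. Then 3³ = 27 ≡ 6 (mod 7), yet 3 ≡ 3 (mod 14), not 10.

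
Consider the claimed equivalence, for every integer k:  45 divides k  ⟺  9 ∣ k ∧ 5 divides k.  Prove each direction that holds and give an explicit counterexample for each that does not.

(⟸) Suppose 9 ∣ k and 5 ∣ k. Any common multiple of 9 and 5 is a multiple of their lcm; here gcd(9, 5) = 1, so lcm(9, 5) = 9·5 = 45, so 45 ∣ k.

(⟹) If 45 ∣ k, write k = 45q. Since 45 = 5·9, k = 9·(5q), so 9 ∣ k; and since 45 = 9·5, k = 5·(9q), so 5 ∣ k.

Both directions hold.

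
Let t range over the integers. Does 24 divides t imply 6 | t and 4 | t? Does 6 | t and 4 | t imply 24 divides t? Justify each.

(⇐) This fails: take t = 12. Both 6 ∣ 12 and 4 ∣ 12, yet 12 is not a multiple of 24 (since 12 = 0·24 + 12), so 24 ∤ 12.

(⇒) If 24 ∣ t, write t = 24q. Since 24 = 4·6, t = 6·(4q), so 6 ∣ t; and since 24 = 6·4, t = 4·(6q), so 4 ∣ t.

Only the forward direction holds.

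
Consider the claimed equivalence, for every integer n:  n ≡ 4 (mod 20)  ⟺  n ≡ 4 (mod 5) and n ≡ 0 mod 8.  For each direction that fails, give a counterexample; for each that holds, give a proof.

Only the reverse direction holds.

(→) This fails: n = 4 gives 4 ≡ 4 (mod 20) but 4 ≡ 4 (mod 8), so the conjunction on the right does not hold.

(←) Conversely, if n ≡ 4 (mod 5) and n ≡ 0 (mod 8), then by the Chinese remainder theorem n ≡ 24 (mod 40). Since 24 ≡ 4 (mod 20) and 20 ∣ 40, we get n ≡ 4 (mod 20).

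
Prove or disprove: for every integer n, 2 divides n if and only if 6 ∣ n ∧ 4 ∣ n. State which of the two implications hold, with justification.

(⇒) fails; (⇐) holds.

(⇒) This fails: take n = 2. Certainly 2 ∣ 2, but 6 ∤ 2.

(⇐) Suppose 6 ∣ n and 4 ∣ n. Any common multiple of 6 and 4 is a multiple of their lcm; here lcm(6, 4) = 6·4/gcd(6, 4) = 24/2 = 12, so 12 ∣ n. Since 2 ∣ 12, it follows that 2 ∣ n.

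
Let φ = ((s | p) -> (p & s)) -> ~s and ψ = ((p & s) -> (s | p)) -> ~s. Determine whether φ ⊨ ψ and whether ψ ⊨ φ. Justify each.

[⇒] This fails. Under s = T, p = F, the left side is true but the right side is false.

[⇐] Assume the antecedent. If s is true, the antecedent cannot hold. If s is false, ((s | p) -> (p & s)) -> ~s reduces to true regardless of the other variables. Either way ((s | p) -> (p & s)) -> ~s holds.

The forward direction fails; the converse holds.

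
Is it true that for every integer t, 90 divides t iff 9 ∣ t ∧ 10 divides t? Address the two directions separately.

Converse. Suppose 9 ∣ t and 10 ∣ t. Any common multiple of 9 and 10 is a multiple of their lcm; here gcd(9, 10) = 1, so lcm(9, 10) = 9·10 = 90, so 90 ∣ t.

Forward direction. If 90 ∣ t, write t = 90q. Since 90 = 10·9, t = 9·(10q), so 9 ∣ t; and since 90 = 9·10, t = 10·(9q), so 10 ∣ t.

Both directions hold.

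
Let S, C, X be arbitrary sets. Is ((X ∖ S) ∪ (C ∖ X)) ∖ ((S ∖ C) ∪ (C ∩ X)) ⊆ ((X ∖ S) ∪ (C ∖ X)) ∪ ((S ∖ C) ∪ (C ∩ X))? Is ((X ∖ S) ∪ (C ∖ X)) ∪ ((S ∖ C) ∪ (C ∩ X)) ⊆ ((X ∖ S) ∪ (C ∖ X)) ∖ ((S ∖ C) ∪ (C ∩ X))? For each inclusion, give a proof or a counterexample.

Only the forward inclusion holds.

(⟹) Let x ∈ ((X ∖ S) ∪ (C ∖ X)) ∖ ((S ∖ C) ∪ (C ∩ X)). Then either x ∈ C and x ∉ S, X; or x ∈ S ∩ C and x ∉ X; or x ∈ X and x ∉ S, C. In each case x ∈ ((X ∖ S) ∪ (C ∖ X)) ∪ ((S ∖ C) ∪ (C ∩ X)), so ((X ∖ S) ∪ (C ∖ X)) ∖ ((S ∖ C) ∪ (C ∩ X)) ⊆ ((X ∖ S) ∪ (C ∖ X)) ∪ ((S ∖ C) ∪ (C ∩ X)).

(⟸) This inclusion fails. Take S = {1}, C = ∅, X = ∅; then 1 ∈ ((X ∖ S) ∪ (C ∖ X)) ∪ ((S ∖ C) ∪ (C ∩ X)) but 1 ∉ ((X ∖ S) ∪ (C ∖ X)) ∖ ((S ∖ C) ∪ (C ∩ X)).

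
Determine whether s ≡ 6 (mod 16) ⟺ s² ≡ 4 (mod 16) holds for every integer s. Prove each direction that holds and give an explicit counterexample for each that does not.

(←) This fails: take s = 2. Then 2² = 4 ≡ 4 (mod 16), yet 2 ≡ 2 (mod 16), not 6.

(→) Suppose s ≡ 6 (mod 16). Write s = 16j + 6. Then (16j + 6)² = 256j² + 192j + 36 = 16(16j² + 12j + 2) + 4, so s² ≡ 4 (mod 16).

Not equivalent: only (⇒) holds.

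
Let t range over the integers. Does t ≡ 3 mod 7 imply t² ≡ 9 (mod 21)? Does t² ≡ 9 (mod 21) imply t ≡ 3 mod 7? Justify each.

(→) This fails: take t = 10. Then 10 ≡ 3 (mod 7), but 10² = 100 ≡ 16 (mod 21), not 9.

(←) This fails: take t = 18. Then 18² = 324 ≡ 9 (mod 21), yet 18 ≡ 4 (mod 7), not 3.

Both directions fail.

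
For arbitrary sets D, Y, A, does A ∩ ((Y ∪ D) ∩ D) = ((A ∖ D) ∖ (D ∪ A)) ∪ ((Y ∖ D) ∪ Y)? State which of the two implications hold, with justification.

Neither inclusion holds.

(⊆) This inclusion fails. Take D = {1}, Y = ∅, A = {1}; then 1 ∈ A ∩ ((Y ∪ D) ∩ D) but 1 ∉ ((A ∖ D) ∖ (D ∪ A)) ∪ ((Y ∖ D) ∪ Y).

(⊇) This inclusion fails. Take D = ∅, Y = {1}, A = ∅; then 1 ∈ ((A ∖ D) ∖ (D ∪ A)) ∪ ((Y ∖ D) ∪ Y) but 1 ∉ A ∩ ((Y ∪ D) ∩ D).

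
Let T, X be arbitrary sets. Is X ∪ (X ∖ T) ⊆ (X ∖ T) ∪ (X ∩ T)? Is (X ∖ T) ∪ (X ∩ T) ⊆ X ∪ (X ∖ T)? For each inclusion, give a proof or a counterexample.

Forward inclusion. Let x ∈ X ∪ (X ∖ T). Then either x ∈ X and x ∉ T; or x ∈ T ∩ X. In each case x ∈ (X ∖ T) ∪ (X ∩ T), so X ∪ (X ∖ T) ⊆ (X ∖ T) ∪ (X ∩ T).

Reverse inclusion. Let x ∈ (X ∖ T) ∪ (X ∩ T). Then either x ∈ X and x ∉ T; or x ∈ T ∩ X. In each case x ∈ X ∪ (X ∖ T), so (X ∖ T) ∪ (X ∩ T) ⊆ X ∪ (X ∖ T).

Both inclusions hold.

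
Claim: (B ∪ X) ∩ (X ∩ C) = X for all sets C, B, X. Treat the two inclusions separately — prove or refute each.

(⊆) holds; (⊇) fails.

(⟹) Let x ∈ (B ∪ X) ∩ (X ∩ C). Then either x ∈ C ∩ X and x ∉ B; or x ∈ C ∩ B ∩ X. In each case x ∈ X, so (B ∪ X) ∩ (X ∩ C) ⊆ X.

(⟸) This inclusion fails. Take C = ∅, B = ∅, X = {1}; then 1 ∈ X but 1 ∉ (B ∪ X) ∩ (X ∩ C).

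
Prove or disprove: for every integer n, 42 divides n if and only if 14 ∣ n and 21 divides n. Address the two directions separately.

Equivalent; both directions hold.

(⇒) If 42 ∣ n, write n = 42q. Since 42 = 3·14, n = 14·(3q), so 14 ∣ n; and since 42 = 2·21, n = 21·(2q), so 21 ∣ n.

(⇐) Suppose 14 ∣ n and 21 ∣ n. Any common multiple of 14 and 21 is a multiple of their lcm; here lcm(14, 21) = 14·21/gcd(14, 21) = 294/7 = 42, so 42 ∣ n.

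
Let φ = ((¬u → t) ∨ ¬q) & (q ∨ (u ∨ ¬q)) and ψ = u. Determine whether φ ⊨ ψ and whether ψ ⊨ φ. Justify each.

Only the converse holds.

(⟹) This fails. Under q = F, t = F, u = F, the left side is true but the right side is false.

(⟸) Assume the antecedent. If q is true, the antecedent forces (q = T, t = F, u = T) or (q = T, t = T, u = T), and the consequent holds there. If q is false, the consequent reduces to true regardless of the other variables. Either way the consequent holds.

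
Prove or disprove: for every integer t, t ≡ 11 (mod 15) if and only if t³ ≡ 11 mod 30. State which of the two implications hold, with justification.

Not equivalent: only (⇐) holds.

(→) This fails: take t = 26. Then 26 ≡ 11 (mod 15), but 26³ = 17576 ≡ 26 (mod 30), not 11.

(←) Conversely, the residues r modulo 30 with r³ ≡ 11 (mod 30) are exactly {11}, and each is ≡ 11 (mod 15).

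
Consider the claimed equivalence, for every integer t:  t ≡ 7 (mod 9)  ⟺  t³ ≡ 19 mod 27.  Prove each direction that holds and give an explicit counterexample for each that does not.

(⇒) Suppose t ≡ 7 (mod 9). Working modulo 27, t ∈ {7, 16, 25}; for each such r, r³ ≡ 19 (mod 27).

(⇐) Conversely, the residues r modulo 27 with r³ ≡ 19 (mod 27) are exactly {7, 16, 25}, and each is ≡ 7 (mod 9).

Both directions hold.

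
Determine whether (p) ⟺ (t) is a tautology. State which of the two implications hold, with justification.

(→) This fails. Under t = F, p = T, the left side is true but the right side is false.

(←) This fails. Under t = T, p = F, the left side is false but the right side is true.

(⇒) fails and (⇐) fails.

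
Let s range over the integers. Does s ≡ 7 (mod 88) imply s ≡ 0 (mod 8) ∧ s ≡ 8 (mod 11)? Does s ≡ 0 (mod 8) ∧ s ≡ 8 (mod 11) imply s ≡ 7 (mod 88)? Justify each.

Neither implication holds.

(→) This fails: s = 7 gives 7 ≡ 7 (mod 88) but 7 ≡ 7 (mod 8), so the conjunction on the right does not hold.

(←) This fails: s = 8 satisfies both congruences on the right (8 ≡ 0 mod 8 and 8 ≡ 8 mod 11) yet 8 ≡ 8 (mod 88), not 7.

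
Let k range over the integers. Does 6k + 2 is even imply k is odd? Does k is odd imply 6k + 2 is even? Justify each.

The forward direction fails; the converse holds.

(⟸) Suppose k is odd. Since 6 is even, 6k is even for every k, so 6k + 2 has the same parity as 2, which is even. Hence 6k + 2 is even.

(⟹) This fails: take k = 2. Then 6k + 2 = 14, which is even, yet k = 2 is even, not odd.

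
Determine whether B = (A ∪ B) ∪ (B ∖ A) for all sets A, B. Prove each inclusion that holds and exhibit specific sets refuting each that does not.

(⊆) holds; (⊇) fails.

(⟹) Let x ∈ B. Then either x ∈ B and x ∉ A; or x ∈ A ∩ B. In each case x ∈ (A ∪ B) ∪ (B ∖ A), so B ⊆ (A ∪ B) ∪ (B ∖ A).

(⟸) This inclusion fails. Take A = {1}, B = ∅; then 1 ∈ (A ∪ B) ∪ (B ∖ A) but 1 ∉ B.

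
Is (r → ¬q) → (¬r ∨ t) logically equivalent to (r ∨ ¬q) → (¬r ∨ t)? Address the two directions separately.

Not equivalent: only (⇐) holds.

(→) This fails. Under r = T, q = T, t = F, the left side is true but the right side is false.

(←) Assume the antecedent. If r is true, the antecedent forces (r = T, q = F, t = T) or (r = T, q = T, t = T), and (r → ¬q) → (¬r ∨ t) holds there. If r is false, (r → ¬q) → (¬r ∨ t) reduces to true regardless of the other variables. Either way (r → ¬q) → (¬r ∨ t) holds.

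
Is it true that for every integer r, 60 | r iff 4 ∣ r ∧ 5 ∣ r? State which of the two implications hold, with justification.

[⇒] If 60 ∣ r, write r = 60q. Since 60 = 15·4, r = 4·(15q), so 4 ∣ r; and since 60 = 12·5, r = 5·(12q), so 5 ∣ r.

[⇐] This fails: take r = 20. Both 4 ∣ 20 and 5 ∣ 20, yet 20 is not a multiple of 60 (since 20 = 0·60 + 20), so 60 ∤ 20.

Only the forward direction holds.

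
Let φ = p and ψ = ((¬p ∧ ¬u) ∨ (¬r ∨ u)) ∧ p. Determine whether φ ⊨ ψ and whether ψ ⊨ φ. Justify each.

Not equivalent: only (⇐) holds.

[⇐] Assume the antecedent. If u is true, the antecedent forces (u = T, r = F, p = T) or (u = T, r = T, p = T), and p holds there. If u is false, the antecedent forces (u = F, r = F, p = T), and p holds there. Either way p holds.

[⇒] This fails. Under u = F, r = T, p = T, the left side is true but the right side is false.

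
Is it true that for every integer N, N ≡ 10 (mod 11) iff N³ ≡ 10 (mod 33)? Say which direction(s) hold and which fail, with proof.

(⟹) This fails: take N = 21. Then 21 ≡ 10 (mod 11), but 21³ = 9261 ≡ 21 (mod 33), not 10.

(⟸) Conversely, the residues r modulo 33 with r³ ≡ 10 (mod 33) are exactly {10}, and each is ≡ 10 (mod 11).

The forward direction fails; the converse holds.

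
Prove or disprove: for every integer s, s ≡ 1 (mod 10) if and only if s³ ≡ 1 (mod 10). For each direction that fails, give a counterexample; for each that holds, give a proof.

Both directions hold.

(⟹) Suppose s ≡ 1 (mod 10). Write s = 10j + 1. Then (10j + 1)³ = 1000j³ + 300j² + 30j + 1 = 10(100j³ + 30j² + 3j) + 1, so s³ ≡ 1 (mod 10).

(⟸) For the converse, argue contrapositively. If s ≢ 1 (mod 10), then s is congruent to one of 0, 2, 3, 4, 5, 6, 7, 8, 9 modulo 10, and these give s³ ≡ 0, 8, 7, 4, 5, 6, 3, 2, 9 respectively — never 1.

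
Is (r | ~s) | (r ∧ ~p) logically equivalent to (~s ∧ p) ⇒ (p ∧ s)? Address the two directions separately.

Forward direction. This fails. Under s = F, p = T, r = F, the left side is true but the right side is false.

Converse. This fails. Under s = T, p = F, r = F, the left side is false but the right side is true.

Neither implication holds.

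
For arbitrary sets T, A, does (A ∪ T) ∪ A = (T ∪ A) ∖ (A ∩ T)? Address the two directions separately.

Forward inclusion. This inclusion fails. Take T = {1}, A = {1}; then 1 ∈ (A ∪ T) ∪ A but 1 ∉ (T ∪ A) ∖ (A ∩ T).

Reverse inclusion. Let x ∈ (T ∪ A) ∖ (A ∩ T). Then either x ∈ T and x ∉ A; or x ∈ A and x ∉ T. In each case x ∈ (A ∪ T) ∪ A, so (T ∪ A) ∖ (A ∩ T) ⊆ (A ∪ T) ∪ A.

(⊆) fails; (⊇) holds.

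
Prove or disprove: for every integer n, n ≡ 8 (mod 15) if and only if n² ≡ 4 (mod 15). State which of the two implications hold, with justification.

(⟹) Suppose n ≡ 8 (mod 15). Write n = 15j + 8. Then (15j + 8)² = 225j² + 240j + 64 = 15(15j² + 16j + 4) + 4, so n² ≡ 4 (mod 15).

(⟸) This fails: take n = 2. Then 2² = 4 ≡ 4 (mod 15), yet 2 ≡ 2 (mod 15), not 8.

Only the forward implication holds.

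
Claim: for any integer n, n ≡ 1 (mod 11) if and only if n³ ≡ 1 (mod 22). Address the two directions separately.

Only the converse holds.

(→) This fails: take n = 12. Then 12 ≡ 1 (mod 11), but 12³ = 1728 ≡ 12 (mod 22), not 1.

(←) Conversely, the residues r modulo 22 with r³ ≡ 1 (mod 22) are exactly {1}, and each is ≡ 1 (mod 11).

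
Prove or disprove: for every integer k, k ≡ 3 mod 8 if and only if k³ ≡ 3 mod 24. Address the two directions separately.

(⇒) fails; (⇐) holds.

(⟹) This fails: take k = 11. Then 11 ≡ 3 (mod 8), but 11³ = 1331 ≡ 11 (mod 24), not 3.

(⟸) Conversely, the residues r modulo 24 with r³ ≡ 3 (mod 24) are exactly {3}, and each is ≡ 3 (mod 8).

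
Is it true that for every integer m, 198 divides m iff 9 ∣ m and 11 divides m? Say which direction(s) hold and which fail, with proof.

The forward direction holds; the converse fails.

[⇒] If 198 ∣ m, write m = 198q. Since 198 = 22·9, m = 9·(22q), so 9 ∣ m; and since 198 = 18·11, m = 11·(18q), so 11 ∣ m.

[⇐] This fails: take m = 99. Both 9 ∣ 99 and 11 ∣ 99, yet 99 is not a multiple of 198 (since 99 = 0·198 + 99), so 198 ∤ 99.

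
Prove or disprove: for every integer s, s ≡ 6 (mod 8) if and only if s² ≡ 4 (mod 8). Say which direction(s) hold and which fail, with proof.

Only the forward direction holds.

(⟹) Suppose s ≡ 6 (mod 8). Write s = 8j + 6. Then (8j + 6)² = 64j² + 96j + 36 = 8(8j² + 12j + 4) + 4, so s² ≡ 4 (mod 8).

(⟸) This fails: take s = 2. Then 2² = 4 ≡ 4 (mod 8), yet 2 ≡ 2 (mod 8), not 6.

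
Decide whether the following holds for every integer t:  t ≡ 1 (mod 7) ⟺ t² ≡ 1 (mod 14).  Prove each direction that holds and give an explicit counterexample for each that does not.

(→) This fails: take t = 8. Then 8 ≡ 1 (mod 7), but 8² = 64 ≡ 8 (mod 14), not 1.

(←) This fails: take t = 13. Then 13² = 169 ≡ 1 (mod 14), yet 13 ≡ 6 (mod 7), not 1.

(⇒) fails and (⇐) fails.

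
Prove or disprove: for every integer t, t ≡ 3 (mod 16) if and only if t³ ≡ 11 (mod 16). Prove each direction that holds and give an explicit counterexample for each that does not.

[⇒] Suppose t ≡ 3 (mod 16). Write t = 16j + 3. Then (16j + 3)³ = 4096j³ + 2304j² + 432j + 27 = 16(256j³ + 144j² + 27j + 1) + 11, so t³ ≡ 11 (mod 16).

[⇐] Conversely, suppose t³ ≡ 11 (mod 16). The only residue r in {0, …, 15} with r³ ≡ 11 (mod 16) is r = 3, so t ≡ 3 (mod 16).

Both directions hold.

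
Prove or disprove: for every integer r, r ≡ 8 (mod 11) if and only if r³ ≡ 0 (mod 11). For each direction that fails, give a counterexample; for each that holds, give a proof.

(⟹) This fails: take r = 8. Then 8 ≡ 8 (mod 11), but 8³ = 512 ≡ 6 (mod 11), not 0.

(⟸) This fails: take r = 0. Then 0³ = 0 ≡ 0 (mod 11), yet 0 ≡ 0 (mod 11), not 8.

Neither implication holds.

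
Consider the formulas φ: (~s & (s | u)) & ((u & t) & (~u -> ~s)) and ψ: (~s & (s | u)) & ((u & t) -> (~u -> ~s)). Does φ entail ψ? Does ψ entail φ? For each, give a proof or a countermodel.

[⇒] Assume the antecedent. If u is true, the antecedent forces (u = T, t = T, s = F), and the consequent holds there. If u is false, the antecedent cannot hold. Either way the consequent holds.

[⇐] This fails. Under u = T, t = F, s = F, the left side is false but the right side is true.

(⇒) holds; (⇐) fails.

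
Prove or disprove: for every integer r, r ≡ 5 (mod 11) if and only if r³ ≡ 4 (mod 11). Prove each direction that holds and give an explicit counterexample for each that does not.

(→) Suppose r ≡ 5 (mod 11). Write r = 11j + 5. Then (11j + 5)³ = 1331j³ + 1815j² + 825j + 125 = 11(121j³ + 165j² + 75j + 11) + 4, so r³ ≡ 4 (mod 11).

(←) Conversely, suppose r³ ≡ 4 (mod 11). The only residue r in {0, …, 10} with r³ ≡ 4 (mod 11) is r = 5, so r ≡ 5 (mod 11).

Both directions hold; the statement is true.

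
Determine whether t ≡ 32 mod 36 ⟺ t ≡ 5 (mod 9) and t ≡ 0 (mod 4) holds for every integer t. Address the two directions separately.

(→) Suppose t ≡ 32 (mod 36); write t = 36j + 32. Since 9 ∣ 36, reducing mod 9 gives t ≡ 32 ≡ 5 (mod 9); since 4 ∣ 36, reducing mod 4 gives t ≡ 32 ≡ 0 (mod 4).

(←) Conversely, if t ≡ 5 (mod 9) and t ≡ 0 (mod 4), then by the Chinese remainder theorem t ≡ 32 (mod 36). This is exactly t ≡ 32 (mod 36).

Equivalent; both directions hold.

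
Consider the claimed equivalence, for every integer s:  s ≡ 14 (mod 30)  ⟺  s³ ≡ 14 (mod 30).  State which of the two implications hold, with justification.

(→) Suppose s ≡ 14 (mod 30). Write s = 30j + 14. Then (30j + 14)³ = 27000j³ + 37800j² + 17640j + 2744 = 30(900j³ + 1260j² + 588j + 91) + 14, so s³ ≡ 14 (mod 30).

(←) Conversely, suppose s³ ≡ 14 (mod 30). The only residue r in {0, …, 29} with r³ ≡ 14 (mod 30) is r = 14, so s ≡ 14 (mod 30).

Both directions hold.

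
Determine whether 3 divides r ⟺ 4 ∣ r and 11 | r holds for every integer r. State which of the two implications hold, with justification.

(⇒) fails and (⇐) fails.

(→) This fails: take r = 3. Certainly 3 ∣ 3, but 4 ∤ 3.

(←) This fails: take r = 44. Both 4 ∣ 44 and 11 ∣ 44, yet 44 is not a multiple of 3 (since 44 = 14·3 + 2), so 3 ∤ 44.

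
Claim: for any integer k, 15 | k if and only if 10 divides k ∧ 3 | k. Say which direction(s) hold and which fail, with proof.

Only the reverse direction holds.

(⇒) This fails: take k = 15. Certainly 15 ∣ 15, but 10 ∤ 15.

(⇐) Suppose 10 ∣ k and 3 ∣ k. Any common multiple of 10 and 3 is a multiple of their lcm; here gcd(10, 3) = 1, so lcm(10, 3) = 10·3 = 30, so 30 ∣ k. Since 15 ∣ 30, it follows that 15 ∣ k.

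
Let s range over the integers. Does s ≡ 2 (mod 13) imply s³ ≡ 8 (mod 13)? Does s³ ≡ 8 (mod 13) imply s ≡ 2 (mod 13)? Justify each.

(⇒) holds; (⇐) fails.

[⇒] Suppose s ≡ 2 (mod 13). Write s = 13j + 2. Then (13j + 2)³ = 2197j³ + 1014j² + 156j + 8 = 13(169j³ + 78j² + 12j) + 8, so s³ ≡ 8 (mod 13).

[⇐] This fails: take s = 5. Then 5³ = 125 ≡ 8 (mod 13), yet 5 ≡ 5 (mod 13), not 2.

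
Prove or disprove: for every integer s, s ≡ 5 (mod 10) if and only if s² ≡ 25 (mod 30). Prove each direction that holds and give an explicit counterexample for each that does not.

(⇒) fails; (⇐) holds.

[⇐] The residues r modulo 30 with r² ≡ 25 (mod 30) are exactly {5, 25}, and each is ≡ 5 (mod 10).

[⇒] This fails: take s = 15. Then 15 ≡ 5 (mod 10), but 15² = 225 ≡ 15 (mod 30), not 25.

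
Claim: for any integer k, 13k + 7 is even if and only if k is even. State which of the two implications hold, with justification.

(⇒) This fails: k = 5 gives 13k + 7 = 72, which is even, but 5 is odd, not even.

(⇐) This also fails: k = 2 is even, but 13k + 7 = 33 is odd, not even.

(⇒) fails and (⇐) fails.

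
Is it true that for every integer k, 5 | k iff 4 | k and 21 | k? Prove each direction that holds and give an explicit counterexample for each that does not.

(⟹) This fails: take k = 5. Certainly 5 ∣ 5, but 4 ∤ 5.

(⟸) This fails: take k = 84. Both 4 ∣ 84 and 21 ∣ 84, yet 84 is not a multiple of 5 (since 84 = 16·5 + 4), so 5 ∤ 84.

(⇒) fails and (⇐) fails.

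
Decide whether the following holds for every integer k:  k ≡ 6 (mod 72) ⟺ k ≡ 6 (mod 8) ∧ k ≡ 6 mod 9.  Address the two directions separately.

[⇒] Suppose k ≡ 6 (mod 72); write k = 72j + 6. Since 8 ∣ 72, reducing mod 8 gives k ≡ 6 (mod 8); since 9 ∣ 72, reducing mod 9 gives k ≡ 6 (mod 9).

[⇐] Conversely, if k ≡ 6 (mod 8) and k ≡ 6 (mod 9), then by the Chinese remainder theorem k ≡ 6 (mod 72). This is exactly k ≡ 6 (mod 72).

Equivalent; both directions hold.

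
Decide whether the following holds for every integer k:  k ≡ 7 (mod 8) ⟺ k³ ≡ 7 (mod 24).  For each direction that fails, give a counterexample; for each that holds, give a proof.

(⇒) fails; (⇐) holds.

[⇒] This fails: take k = 15. Then 15 ≡ 7 (mod 8), but 15³ = 3375 ≡ 15 (mod 24), not 7.

[⇐] Conversely, the residues r modulo 24 with r³ ≡ 7 (mod 24) are exactly {7}, and each is ≡ 7 (mod 8).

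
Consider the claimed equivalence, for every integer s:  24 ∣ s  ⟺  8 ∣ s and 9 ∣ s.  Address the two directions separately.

Only the reverse direction holds.

[⇐] Suppose 8 ∣ s and 9 ∣ s. Any common multiple of 8 and 9 is a multiple of their lcm; here gcd(8, 9) = 1, so lcm(8, 9) = 8·9 = 72, so 72 ∣ s. Since 24 ∣ 72, it follows that 24 ∣ s.

[⇒] This fails: take s = 24. Certainly 24 ∣ 24, but 9 ∤ 24.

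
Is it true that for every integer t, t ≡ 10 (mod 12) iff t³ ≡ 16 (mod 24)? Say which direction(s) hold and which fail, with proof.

[⇒] Suppose t ≡ 10 (mod 12). Working modulo 24, t ∈ {10, 22}; for each such r, r³ ≡ 16 (mod 24).

[⇐] This fails: take t = 4. Then 4³ = 64 ≡ 16 (mod 24), yet 4 ≡ 4 (mod 12), not 10.

Only the forward direction holds.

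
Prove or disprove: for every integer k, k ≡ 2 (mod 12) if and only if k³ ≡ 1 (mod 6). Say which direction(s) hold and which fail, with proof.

(⟹) This fails: take k = 2. Then 2 ≡ 2 (mod 12), but 2³ = 8 ≡ 2 (mod 6), not 1.

(⟸) This fails: take k = 1. Then 1³ = 1 ≡ 1 (mod 6), yet 1 ≡ 1 (mod 12), not 2.

Both directions fail.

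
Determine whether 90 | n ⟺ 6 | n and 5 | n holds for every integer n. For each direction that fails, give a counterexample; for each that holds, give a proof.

The forward direction holds; the converse fails.

(⟹) If 90 ∣ n, write n = 90q. Since 90 = 15·6, n = 6·(15q), so 6 ∣ n; and since 90 = 18·5, n = 5·(18q), so 5 ∣ n.

(⟸) This fails: take n = 30. Both 6 ∣ 30 and 5 ∣ 30, yet 30 is not a multiple of 90 (since 30 = 0·90 + 30), so 90 ∤ 30.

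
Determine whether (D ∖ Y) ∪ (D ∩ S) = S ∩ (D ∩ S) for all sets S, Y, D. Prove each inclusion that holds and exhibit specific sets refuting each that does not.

The sets are not equal: only the reverse inclusion holds.

(⊇) Let x ∈ S ∩ (D ∩ S). Then either x ∈ S ∩ D and x ∉ Y; or x ∈ S ∩ Y ∩ D. In each case x ∈ (D ∖ Y) ∪ (D ∩ S), so S ∩ (D ∩ S) ⊆ (D ∖ Y) ∪ (D ∩ S).

(⊆) This inclusion fails. Take S = ∅, Y = ∅, D = {1}; then 1 ∈ (D ∖ Y) ∪ (D ∩ S) but 1 ∉ S ∩ (D ∩ S).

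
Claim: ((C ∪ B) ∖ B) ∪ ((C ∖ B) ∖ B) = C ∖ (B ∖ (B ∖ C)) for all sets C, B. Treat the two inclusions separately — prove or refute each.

Both inclusions hold.

(⟹) Let x ∈ ((C ∪ B) ∖ B) ∪ ((C ∖ B) ∖ B). Then x ∈ C and x ∉ B, from which x ∈ C ∖ (B ∖ (B ∖ C)).

(⟸) Let x ∈ C ∖ (B ∖ (B ∖ C)). Then x ∈ C and x ∉ B, from which x ∈ ((C ∪ B) ∖ B) ∪ ((C ∖ B) ∖ B).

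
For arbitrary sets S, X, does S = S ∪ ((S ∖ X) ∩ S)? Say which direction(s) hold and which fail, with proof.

Both inclusions hold.

(⟹) Let x ∈ S. Then either x ∈ S and x ∉ X; or x ∈ S ∩ X. In each case x ∈ S ∪ ((S ∖ X) ∩ S), so S ⊆ S ∪ ((S ∖ X) ∩ S).

(⟸) Let x ∈ S ∪ ((S ∖ X) ∩ S). Then either x ∈ S and x ∉ X; or x ∈ S ∩ X. In each case x ∈ S, so S ∪ ((S ∖ X) ∩ S) ⊆ S.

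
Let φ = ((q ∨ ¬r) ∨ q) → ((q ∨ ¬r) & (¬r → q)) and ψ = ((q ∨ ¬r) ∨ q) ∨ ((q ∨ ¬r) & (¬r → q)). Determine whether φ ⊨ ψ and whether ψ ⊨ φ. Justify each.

[⇒] This fails. Under r = T, q = F, the left side is true but the right side is false.

[⇐] This fails. Under r = F, q = F, the left side is false but the right side is true.

Both directions fail.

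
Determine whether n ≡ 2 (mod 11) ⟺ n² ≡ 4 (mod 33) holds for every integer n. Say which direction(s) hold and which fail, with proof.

(⟹) This fails: take n = 24. Then 24 ≡ 2 (mod 11), but 24² = 576 ≡ 15 (mod 33), not 4.

(⟸) This fails: take n = 20. Then 20² = 400 ≡ 4 (mod 33), yet 20 ≡ 9 (mod 11), not 2.

Neither implication holds.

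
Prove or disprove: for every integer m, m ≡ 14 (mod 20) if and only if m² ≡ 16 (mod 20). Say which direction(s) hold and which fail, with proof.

(⇒) holds; (⇐) fails.

(→) Suppose m ≡ 14 (mod 20). Write m = 20j + 14. Then (20j + 14)² = 400j² + 560j + 196 = 20(20j² + 28j + 9) + 16, so m² ≡ 16 (mod 20).

(←) This fails: take m = 4. Then 4² = 16 ≡ 16 (mod 20), yet 4 ≡ 4 (mod 20), not 14.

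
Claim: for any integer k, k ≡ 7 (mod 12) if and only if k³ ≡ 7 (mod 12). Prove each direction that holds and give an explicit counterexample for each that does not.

(⇒) Suppose k ≡ 7 (mod 12). Write k = 12j + 7. Then (12j + 7)³ = 1728j³ + 3024j² + 1764j + 343 = 12(144j³ + 252j² + 147j + 28) + 7, so k³ ≡ 7 (mod 12).

(⇐) For the converse, argue contrapositively. If k ≢ 7 (mod 12), then k is congruent to one of 0, 1, 2, 3, 4, 5, 6, 8, 9, 10, 11 modulo 12, and these give k³ ≡ 0, 1, 8, 3, 4, 5, 0, 8, 9, 4, 11 respectively — never 7.

Equivalent; both directions hold.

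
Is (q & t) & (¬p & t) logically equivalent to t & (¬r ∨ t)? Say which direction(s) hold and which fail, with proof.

(←) This fails. Under p = F, q = F, t = T, r = F, the left side is false but the right side is true.

(→) Assume the antecedent. If p is true, the antecedent cannot hold. If p is false, the antecedent forces (p = F, q = T, t = T, r = F) or (p = F, q = T, t = T, r = T), and t & (¬r ∨ t) holds there. Either way t & (¬r ∨ t) holds.

Not equivalent: only (⇒) holds.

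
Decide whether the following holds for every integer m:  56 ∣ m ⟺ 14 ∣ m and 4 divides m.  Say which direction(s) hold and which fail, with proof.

(←) This fails: take m = 28. Both 14 ∣ 28 and 4 ∣ 28, yet 28 is not a multiple of 56 (since 28 = 0·56 + 28), so 56 ∤ 28.

(→) If 56 ∣ m, write m = 56q. Since 56 = 4·14, m = 14·(4q), so 14 ∣ m; and since 56 = 14·4, m = 4·(14q), so 4 ∣ m.

Only the forward direction holds.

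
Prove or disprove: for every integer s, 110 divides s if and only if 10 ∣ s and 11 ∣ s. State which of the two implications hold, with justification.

Forward direction. If 110 ∣ s, write s = 110q. Since 110 = 11·10, s = 10·(11q), so 10 ∣ s; and since 110 = 10·11, s = 11·(10q), so 11 ∣ s.

Converse. Suppose 10 ∣ s and 11 ∣ s. Any common multiple of 10 and 11 is a multiple of their lcm; here gcd(10, 11) = 1, so lcm(10, 11) = 10·11 = 110, so 110 ∣ s.

Both directions hold.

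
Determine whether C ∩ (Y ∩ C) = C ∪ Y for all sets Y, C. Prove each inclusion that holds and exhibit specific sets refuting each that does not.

(⊆) Let x ∈ C ∩ (Y ∩ C). Then x ∈ Y ∩ C, from which x ∈ C ∪ Y.

(⊇) This inclusion fails. Take Y = {1}, C = ∅; then 1 ∈ C ∪ Y but 1 ∉ C ∩ (Y ∩ C).

(⊆) holds; (⊇) fails.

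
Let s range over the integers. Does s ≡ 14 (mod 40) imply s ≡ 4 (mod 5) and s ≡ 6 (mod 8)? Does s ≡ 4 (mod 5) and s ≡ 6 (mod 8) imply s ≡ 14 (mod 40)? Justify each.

(⟸) If s ≡ 4 (mod 5) and s ≡ 6 (mod 8), then by the Chinese remainder theorem s ≡ 14 (mod 40). This is exactly s ≡ 14 (mod 40).

(⟹) Suppose s ≡ 14 (mod 40); write s = 40j + 14. Since 5 ∣ 40, reducing mod 5 gives s ≡ 14 ≡ 4 (mod 5); since 8 ∣ 40, reducing mod 8 gives s ≡ 14 ≡ 6 (mod 8).

Equivalent; both directions hold.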